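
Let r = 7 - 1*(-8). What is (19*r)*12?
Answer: 3420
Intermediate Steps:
r = 15 (r = 7 + 8 = 15)
(19*r)*12 = (19*15)*12 = 285*12 = 3420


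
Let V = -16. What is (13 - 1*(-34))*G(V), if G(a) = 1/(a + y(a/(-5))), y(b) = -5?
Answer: -47/21 ≈ -2.2381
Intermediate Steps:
G(a) = 1/(-5 + a) (G(a) = 1/(a - 5) = 1/(-5 + a))
(13 - 1*(-34))*G(V) = (13 - 1*(-34))/(-5 - 16) = (13 + 34)/(-21) = 47*(-1/21) = -47/21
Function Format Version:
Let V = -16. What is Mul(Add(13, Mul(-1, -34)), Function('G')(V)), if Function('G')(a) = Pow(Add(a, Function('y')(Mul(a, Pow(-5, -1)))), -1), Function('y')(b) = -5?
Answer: Rational(-47, 21) ≈ -2.2381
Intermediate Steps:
Function('G')(a) = Pow(Add(-5, a), -1) (Function('G')(a) = Pow(Add(a, -5), -1) = Pow(Add(-5, a), -1))
Mul(Add(13, Mul(-1, -34)), Function('G')(V)) = Mul(Add(13, Mul(-1, -34)), Pow(Add(-5, -16), -1)) = Mul(Add(13, 34), Pow(-21, -1)) = Mul(47, Rational(-1, 21)) = Rational(-47, 21)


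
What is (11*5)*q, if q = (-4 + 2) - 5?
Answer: -385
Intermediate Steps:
q = -7 (q = -2 - 5 = -7)
(11*5)*q = (11*5)*(-7) = 55*(-7) = -385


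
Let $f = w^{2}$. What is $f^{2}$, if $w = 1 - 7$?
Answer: $1296$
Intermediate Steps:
$w = -6$
$f = 36$ ($f = \left(-6\right)^{2} = 36$)
$f^{2} = 36^{2} = 1296$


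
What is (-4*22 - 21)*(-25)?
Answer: 2725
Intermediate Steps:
(-4*22 - 21)*(-25) = (-88 - 21)*(-25) = -109*(-25) = 2725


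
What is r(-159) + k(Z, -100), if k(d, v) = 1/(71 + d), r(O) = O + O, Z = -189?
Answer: -37525/118 ≈ -318.01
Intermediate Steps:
r(O) = 2*O
r(-159) + k(Z, -100) = 2*(-159) + 1/(71 - 189) = -318 + 1/(-118) = -318 - 1/118 = -37525/118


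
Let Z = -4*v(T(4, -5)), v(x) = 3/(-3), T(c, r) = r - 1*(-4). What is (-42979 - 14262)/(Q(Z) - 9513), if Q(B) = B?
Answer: 57241/9509 ≈ 6.0197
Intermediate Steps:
T(c, r) = 4 + r (T(c, r) = r + 4 = 4 + r)
v(x) = -1 (v(x) = 3*(-1/3) = -1)
Z = 4 (Z = -4*(-1) = 4)
(-42979 - 14262)/(Q(Z) - 9513) = (-42979 - 14262)/(4 - 9513) = -57241/(-9509) = -57241*(-1/9509) = 57241/9509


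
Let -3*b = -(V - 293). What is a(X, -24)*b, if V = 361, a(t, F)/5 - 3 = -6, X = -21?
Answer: -340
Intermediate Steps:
a(t, F) = -15 (a(t, F) = 15 + 5*(-6) = 15 - 30 = -15)
b = 68/3 (b = -(-1)*(361 - 293)/3 = -(-1)*68/3 = -⅓*(-68) = 68/3 ≈ 22.667)
a(X, -24)*b = -15*68/3 = -340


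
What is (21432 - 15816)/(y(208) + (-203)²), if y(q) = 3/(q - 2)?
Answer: 1156896/8489057 ≈ 0.13628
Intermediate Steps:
y(q) = 3/(-2 + q)
(21432 - 15816)/(y(208) + (-203)²) = (21432 - 15816)/(3/(-2 + 208) + (-203)²) = 5616/(3/206 + 41209) = 5616/(8489057/206) = 5616*(206/8489057) = 1156896/8489057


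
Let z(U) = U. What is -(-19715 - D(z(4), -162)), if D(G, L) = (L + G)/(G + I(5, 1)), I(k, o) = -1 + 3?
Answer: 59066/3 ≈ 19689.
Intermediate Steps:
I(k, o) = 2
D(G, L) = (G + L)/(2 + G) (D(G, L) = (L + G)/(G + 2) = (G + L)/(2 + G))
-(-19715 - D(z(4), -162)) = -(-19715 - (4 - 162)/(2 + 4)) = -(-19715 - (-158)/6) = -(-19715 - 1*(-79/3)) = -(-19715 + 79/3) = -1*(-59066/3) = 59066/3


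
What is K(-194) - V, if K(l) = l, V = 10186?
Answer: -10380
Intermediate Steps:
K(-194) - V = -194 - 1*10186 = -194 - 10186 = -10380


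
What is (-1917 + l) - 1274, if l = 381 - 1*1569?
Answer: -4379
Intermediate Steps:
l = -1188 (l = 381 - 1569 = -1188)
(-1917 + l) - 1274 = (-1917 - 1188) - 1274 = -3105 - 1274 = -4379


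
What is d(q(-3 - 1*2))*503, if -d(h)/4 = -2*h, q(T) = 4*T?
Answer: -80480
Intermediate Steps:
d(h) = 8*h (d(h) = -(-8)*h = 8*h)
d(q(-3 - 1*2))*503 = (8*(4*(-3 - 1*2)))*503 = (8*(4*(-3 - 2)))*503 = (8*(4*(-5)))*503 = (8*(-20))*503 = -160*503 = -80480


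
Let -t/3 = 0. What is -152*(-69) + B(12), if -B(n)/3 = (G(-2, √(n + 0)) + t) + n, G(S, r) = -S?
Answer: 10446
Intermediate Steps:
t = 0 (t = -3*0 = 0)
B(n) = -6 - 3*n (B(n) = -3*((-1*(-2) + 0) + n) = -3*((2 + 0) + n) = -3*(2 + n) = -6 - 3*n)
-152*(-69) + B(12) = -152*(-69) + (-6 - 3*12) = 10488 + (-6 - 36) = 10488 - 42 = 10446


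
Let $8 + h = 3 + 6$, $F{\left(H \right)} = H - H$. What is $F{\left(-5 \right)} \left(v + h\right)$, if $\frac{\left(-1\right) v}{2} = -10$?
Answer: $0$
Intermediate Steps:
$v = 20$ ($v = \left(-2\right) \left(-10\right) = 20$)
$F{\left(H \right)} = 0$
$h = 1$ ($h = -8 + \left(3 + 6\right) = -8 + 9 = 1$)
$F{\left(-5 \right)} \left(v + h\right) = 0 \left(20 + 1\right) = 0 \cdot 21 = 0$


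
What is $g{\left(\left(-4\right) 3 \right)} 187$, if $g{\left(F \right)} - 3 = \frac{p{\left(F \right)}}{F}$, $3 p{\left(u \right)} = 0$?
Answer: $561$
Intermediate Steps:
$p{\left(u \right)} = 0$ ($p{\left(u \right)} = \frac{1}{3} \cdot 0 = 0$)
$g{\left(F \right)} = 3$ ($g{\left(F \right)} = 3 + \frac{0}{F} = 3 + 0 = 3$)
$g{\left(\left(-4\right) 3 \right)} 187 = 3 \cdot 187 = 561$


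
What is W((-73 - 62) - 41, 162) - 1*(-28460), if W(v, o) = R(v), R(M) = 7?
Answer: 28467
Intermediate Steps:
W(v, o) = 7
W((-73 - 62) - 41, 162) - 1*(-28460) = 7 - 1*(-28460) = 7 + 28460 = 28467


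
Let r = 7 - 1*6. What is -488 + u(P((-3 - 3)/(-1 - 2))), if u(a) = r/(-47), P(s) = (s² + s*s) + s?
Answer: -22937/47 ≈ -488.02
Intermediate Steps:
r = 1 (r = 7 - 6 = 1)
P(s) = s + 2*s² (P(s) = (s² + s²) + s = 2*s² + s = s + 2*s²)
u(a) = -1/47 (u(a) = 1/(-47) = 1*(-1/47) = -1/47)
-488 + u(P((-3 - 3)/(-1 - 2))) = -488 - 1/47 = -22937/47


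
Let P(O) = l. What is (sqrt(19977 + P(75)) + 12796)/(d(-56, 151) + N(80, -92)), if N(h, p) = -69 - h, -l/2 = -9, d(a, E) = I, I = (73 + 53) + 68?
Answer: 12796/45 + sqrt(19995)/45 ≈ 287.50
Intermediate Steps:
I = 194 (I = 126 + 68 = 194)
d(a, E) = 194
l = 18 (l = -2*(-9) = 18)
P(O) = 18
(sqrt(19977 + P(75)) + 12796)/(d(-56, 151) + N(80, -92)) = (sqrt(19977 + 18) + 12796)/(194 + (-69 - 1*80)) = (sqrt(19995) + 12796)/(194 + (-69 - 80)) = (12796 + sqrt(19995))/(194 - 149) = (12796 + sqrt(19995))/45 = (12796 + sqrt(19995))*(1/45) = 12796/45 + sqrt(19995)/45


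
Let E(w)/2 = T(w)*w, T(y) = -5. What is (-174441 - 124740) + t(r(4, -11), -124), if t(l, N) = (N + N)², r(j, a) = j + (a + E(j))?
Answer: -237677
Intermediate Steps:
E(w) = -10*w (E(w) = 2*(-5*w) = -10*w)
r(j, a) = a - 9*j (r(j, a) = j + (a - 10*j) = a - 9*j)
t(l, N) = 4*N² (t(l, N) = (2*N)² = 4*N²)
(-174441 - 124740) + t(r(4, -11), -124) = (-174441 - 124740) + 4*(-124)² = -299181 + 4*15376 = -299181 + 61504 = -237677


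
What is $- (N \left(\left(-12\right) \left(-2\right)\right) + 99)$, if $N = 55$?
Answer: $-1419$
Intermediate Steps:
$- (N \left(\left(-12\right) \left(-2\right)\right) + 99) = - (55 \left(\left(-12\right) \left(-2\right)\right) + 99) = - (55 \cdot 24 + 99) = - (1320 + 99) = \left(-1\right) 1419 = -1419$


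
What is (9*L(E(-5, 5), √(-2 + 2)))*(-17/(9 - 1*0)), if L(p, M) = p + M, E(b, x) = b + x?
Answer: 0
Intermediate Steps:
L(p, M) = M + p
(9*L(E(-5, 5), √(-2 + 2)))*(-17/(9 - 1*0)) = (9*(√(-2 + 2) + (-5 + 5)))*(-17/(9 - 1*0)) = (9*(√0 + 0))*(-17/(9 + 0)) = (9*(0 + 0))*(-17/9) = (9*0)*(-17*⅑) = 0*(-17/9) = 0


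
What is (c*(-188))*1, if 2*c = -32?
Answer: 3008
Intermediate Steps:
c = -16 (c = (½)*(-32) = -16)
(c*(-188))*1 = -16*(-188)*1 = 3008*1 = 3008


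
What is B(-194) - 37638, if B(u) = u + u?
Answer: -38026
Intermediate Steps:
B(u) = 2*u
B(-194) - 37638 = 2*(-194) - 37638 = -388 - 37638 = -38026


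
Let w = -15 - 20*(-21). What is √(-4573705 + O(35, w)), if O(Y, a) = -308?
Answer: I*√4574013 ≈ 2138.7*I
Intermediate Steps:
w = 405 (w = -15 + 420 = 405)
√(-4573705 + O(35, w)) = √(-4573705 - 308) = √(-4574013) = I*√4574013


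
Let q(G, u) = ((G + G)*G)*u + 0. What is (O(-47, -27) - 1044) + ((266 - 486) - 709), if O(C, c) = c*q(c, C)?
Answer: 1848229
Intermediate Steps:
q(G, u) = 2*u*G² (q(G, u) = ((2*G)*G)*u + 0 = (2*G²)*u + 0 = 2*u*G² + 0 = 2*u*G²)
O(C, c) = 2*C*c³ (O(C, c) = c*(2*C*c²) = 2*C*c³)
(O(-47, -27) - 1044) + ((266 - 486) - 709) = (2*(-47)*(-27)³ - 1044) + ((266 - 486) - 709) = (2*(-47)*(-19683) - 1044) + (-220 - 709) = (1850202 - 1044) - 929 = 1849158 - 929 = 1848229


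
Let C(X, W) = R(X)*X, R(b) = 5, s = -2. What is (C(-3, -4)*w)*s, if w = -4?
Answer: -120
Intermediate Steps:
C(X, W) = 5*X
(C(-3, -4)*w)*s = ((5*(-3))*(-4))*(-2) = -15*(-4)*(-2) = 60*(-2) = -120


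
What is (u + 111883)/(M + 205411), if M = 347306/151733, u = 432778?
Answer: 82643047513/31167974569 ≈ 2.6515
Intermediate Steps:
M = 347306/151733 (M = 347306*(1/151733) = 347306/151733 ≈ 2.2889)
(u + 111883)/(M + 205411) = (432778 + 111883)/(347306/151733 + 205411) = 544661/(31167974569/151733) = 544661*(151733/31167974569) = 82643047513/31167974569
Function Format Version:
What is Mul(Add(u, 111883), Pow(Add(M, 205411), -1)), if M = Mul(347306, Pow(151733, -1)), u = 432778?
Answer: Rational(82643047513, 31167974569) ≈ 2.6515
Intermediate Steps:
M = Rational(347306, 151733) (M = Mul(347306, Rational(1, 151733)) = Rational(347306, 151733) ≈ 2.2889)
Mul(Add(u, 111883), Pow(Add(M, 205411), -1)) = Mul(Add(432778, 111883), Pow(Add(Rational(347306, 151733), 205411), -1)) = Mul(544661, Pow(Rational(31167974569, 151733), -1)) = Mul(544661, Rational(151733, 31167974569)) = Rational(82643047513, 31167974569)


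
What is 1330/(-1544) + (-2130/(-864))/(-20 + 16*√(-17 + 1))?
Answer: -27251135/31238208 - 355*I/10116 ≈ -0.87237 - 0.035093*I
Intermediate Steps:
1330/(-1544) + (-2130/(-864))/(-20 + 16*√(-17 + 1)) = 1330*(-1/1544) + (-2130*(-1/864))/(-20 + 16*√(-16)) = -665/772 + 355/(144*(-20 + 16*(4*I))) = -665/772 + 355/(144*(-20 + 64*I)) = -665/772 + 355*((-20 - 64*I)/4496)/144 = -665/772 + 355*(-20 - 64*I)/647424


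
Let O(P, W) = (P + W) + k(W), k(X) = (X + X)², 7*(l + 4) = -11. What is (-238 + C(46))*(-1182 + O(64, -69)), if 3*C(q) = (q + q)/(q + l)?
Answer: -3596721226/849 ≈ -4.2364e+6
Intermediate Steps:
l = -39/7 (l = -4 + (⅐)*(-11) = -4 - 11/7 = -39/7 ≈ -5.5714)
k(X) = 4*X² (k(X) = (2*X)² = 4*X²)
C(q) = 2*q/(3*(-39/7 + q)) (C(q) = ((q + q)/(q - 39/7))/3 = ((2*q)/(-39/7 + q))/3 = (2*q/(-39/7 + q))/3 = 2*q/(3*(-39/7 + q)))
O(P, W) = P + W + 4*W² (O(P, W) = (P + W) + 4*W² = P + W + 4*W²)
(-238 + C(46))*(-1182 + O(64, -69)) = (-238 + (14/3)*46/(-39 + 7*46))*(-1182 + (64 - 69 + 4*(-69)²)) = (-238 + (14/3)*46/(-39 + 322))*(-1182 + (64 - 69 + 4*4761)) = (-238 + (14/3)*46/283)*(-1182 + (64 - 69 + 19044)) = (-238 + (14/3)*46*(1/283))*(-1182 + 19039) = (-238 + 644/849)*17857 = -201418/849*17857 = -3596721226/849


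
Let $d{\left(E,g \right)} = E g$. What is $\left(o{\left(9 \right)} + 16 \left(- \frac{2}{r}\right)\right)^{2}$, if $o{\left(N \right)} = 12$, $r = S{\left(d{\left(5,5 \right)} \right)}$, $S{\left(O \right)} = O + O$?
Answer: $\frac{80656}{625} \approx 129.05$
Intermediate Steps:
$S{\left(O \right)} = 2 O$
$r = 50$ ($r = 2 \cdot 5 \cdot 5 = 2 \cdot 25 = 50$)
$\left(o{\left(9 \right)} + 16 \left(- \frac{2}{r}\right)\right)^{2} = \left(12 + 16 \left(- \frac{2}{50}\right)\right)^{2} = \left(12 + 16 \left(\left(-2\right) \frac{1}{50}\right)\right)^{2} = \left(12 + 16 \left(- \frac{1}{25}\right)\right)^{2} = \left(12 - \frac{16}{25}\right)^{2} = \left(\frac{284}{25}\right)^{2} = \frac{80656}{625}$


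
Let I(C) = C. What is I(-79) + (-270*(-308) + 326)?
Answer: 83407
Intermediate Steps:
I(-79) + (-270*(-308) + 326) = -79 + (-270*(-308) + 326) = -79 + (83160 + 326) = -79 + 83486 = 83407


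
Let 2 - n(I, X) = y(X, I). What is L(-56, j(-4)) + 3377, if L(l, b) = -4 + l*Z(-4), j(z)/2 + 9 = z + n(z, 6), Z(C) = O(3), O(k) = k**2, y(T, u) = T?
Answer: 2869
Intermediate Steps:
n(I, X) = 2 - X
Z(C) = 9 (Z(C) = 3**2 = 9)
j(z) = -26 + 2*z (j(z) = -18 + 2*(z + (2 - 1*6)) = -18 + 2*(z + (2 - 6)) = -18 + 2*(z - 4) = -18 + 2*(-4 + z) = -18 + (-8 + 2*z) = -26 + 2*z)
L(l, b) = -4 + 9*l (L(l, b) = -4 + l*9 = -4 + 9*l)
L(-56, j(-4)) + 3377 = (-4 + 9*(-56)) + 3377 = (-4 - 504) + 3377 = -508 + 3377 = 2869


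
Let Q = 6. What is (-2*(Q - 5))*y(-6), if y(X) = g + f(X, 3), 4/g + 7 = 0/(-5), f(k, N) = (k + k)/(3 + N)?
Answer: 36/7 ≈ 5.1429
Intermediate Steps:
f(k, N) = 2*k/(3 + N) (f(k, N) = (2*k)/(3 + N) = 2*k/(3 + N))
g = -4/7 (g = 4/(-7 + 0/(-5)) = 4/(-7 + 0*(-1/5)) = 4/(-7 + 0) = 4/(-7) = 4*(-1/7) = -4/7 ≈ -0.57143)
y(X) = -4/7 + X/3 (y(X) = -4/7 + 2*X/(3 + 3) = -4/7 + 2*X/6 = -4/7 + 2*X*(1/6) = -4/7 + X/3)
(-2*(Q - 5))*y(-6) = (-2*(6 - 5))*(-4/7 + (1/3)*(-6)) = (-2*1)*(-4/7 - 2) = -2*(-18/7) = 36/7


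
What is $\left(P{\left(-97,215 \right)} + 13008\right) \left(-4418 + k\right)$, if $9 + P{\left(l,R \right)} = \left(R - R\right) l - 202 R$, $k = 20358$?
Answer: $-485070140$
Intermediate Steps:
$P{\left(l,R \right)} = -9 - 202 R$ ($P{\left(l,R \right)} = -9 - \left(202 R - \left(R - R\right) l\right) = -9 + \left(0 l - 202 R\right) = -9 + \left(0 - 202 R\right) = -9 - 202 R$)
$\left(P{\left(-97,215 \right)} + 13008\right) \left(-4418 + k\right) = \left(\left(-9 - 43430\right) + 13008\right) \left(-4418 + 20358\right) = \left(\left(-9 - 43430\right) + 13008\right) 15940 = \left(-43439 + 13008\right) 15940 = \left(-30431\right) 15940 = -485070140$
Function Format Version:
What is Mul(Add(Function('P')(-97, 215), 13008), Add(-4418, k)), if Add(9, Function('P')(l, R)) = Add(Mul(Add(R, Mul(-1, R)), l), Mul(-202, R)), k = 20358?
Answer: -485070140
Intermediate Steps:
Function('P')(l, R) = Add(-9, Mul(-202, R)) (Function('P')(l, R) = Add(-9, Add(Mul(Add(R, Mul(-1, R)), l), Mul(-202, R))) = Add(-9, Add(Mul(0, l), Mul(-202, R))) = Add(-9, Add(0, Mul(-202, R))) = Add(-9, Mul(-202, R)))
Mul(Add(Function('P')(-97, 215), 13008), Add(-4418, k)) = Mul(Add(Add(-9, Mul(-202, 215)), 13008), Add(-4418, 20358)) = Mul(Add(Add(-9, -43430), 13008), 15940) = Mul(Add(-43439, 13008), 15940) = Mul(-30431, 15940) = -485070140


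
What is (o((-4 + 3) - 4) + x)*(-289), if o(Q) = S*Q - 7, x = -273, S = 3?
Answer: 85255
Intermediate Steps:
o(Q) = -7 + 3*Q (o(Q) = 3*Q - 7 = -7 + 3*Q)
(o((-4 + 3) - 4) + x)*(-289) = ((-7 + 3*((-4 + 3) - 4)) - 273)*(-289) = ((-7 + 3*(-1 - 4)) - 273)*(-289) = ((-7 + 3*(-5)) - 273)*(-289) = ((-7 - 15) - 273)*(-289) = (-22 - 273)*(-289) = -295*(-289) = 85255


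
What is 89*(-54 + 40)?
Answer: -1246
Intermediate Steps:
89*(-54 + 40) = 89*(-14) = -1246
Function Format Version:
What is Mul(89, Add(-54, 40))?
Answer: -1246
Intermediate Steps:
Mul(89, Add(-54, 40)) = Mul(89, -14) = -1246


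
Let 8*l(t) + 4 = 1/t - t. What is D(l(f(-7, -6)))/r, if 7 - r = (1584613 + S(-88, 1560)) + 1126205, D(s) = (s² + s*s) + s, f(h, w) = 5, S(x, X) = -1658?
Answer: -11/22576275 ≈ -4.8724e-7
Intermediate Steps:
l(t) = -½ - t/8 + 1/(8*t) (l(t) = -½ + (1/t - t)/8 = -½ + (-t/8 + 1/(8*t)) = -½ - t/8 + 1/(8*t))
D(s) = s + 2*s² (D(s) = (s² + s²) + s = 2*s² + s = s + 2*s²)
r = -2709153 (r = 7 - ((1584613 - 1658) + 1126205) = 7 - (1582955 + 1126205) = 7 - 1*2709160 = 7 - 2709160 = -2709153)
D(l(f(-7, -6)))/r = (((⅛)*(1 - 1*5*(4 + 5))/5)*(1 + 2*((⅛)*(1 - 1*5*(4 + 5))/5)))/(-2709153) = (((⅛)*(⅕)*(1 - 1*5*9))*(1 + 2*((⅛)*(⅕)*(1 - 1*5*9))))*(-1/2709153) = (((⅛)*(⅕)*(1 - 45))*(1 + 2*((⅛)*(⅕)*(1 - 45))))*(-1/2709153) = (((⅛)*(⅕)*(-44))*(1 + 2*((⅛)*(⅕)*(-44))))*(-1/2709153) = -11*(1 + 2*(-11/10))/10*(-1/2709153) = -11*(1 - 11/5)/10*(-1/2709153) = -11/10*(-6/5)*(-1/2709153) = (33/25)*(-1/2709153) = -11/22576275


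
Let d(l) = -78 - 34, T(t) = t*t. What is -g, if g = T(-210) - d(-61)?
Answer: -44212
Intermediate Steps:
T(t) = t²
d(l) = -112
g = 44212 (g = (-210)² - 1*(-112) = 44100 + 112 = 44212)
-g = -1*44212 = -44212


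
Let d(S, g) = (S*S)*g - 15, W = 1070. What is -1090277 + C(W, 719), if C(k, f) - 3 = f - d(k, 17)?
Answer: -20552840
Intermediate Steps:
d(S, g) = -15 + g*S² (d(S, g) = S²*g - 15 = g*S² - 15 = -15 + g*S²)
C(k, f) = 18 + f - 17*k² (C(k, f) = 3 + (f - (-15 + 17*k²)) = 3 + (f + (15 - 17*k²)) = 3 + (15 + f - 17*k²) = 18 + f - 17*k²)
-1090277 + C(W, 719) = -1090277 + (18 + 719 - 17*1070²) = -1090277 + (18 + 719 - 17*1144900) = -1090277 + (18 + 719 - 19463300) = -1090277 - 19462563 = -20552840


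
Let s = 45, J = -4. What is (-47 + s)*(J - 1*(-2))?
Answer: 4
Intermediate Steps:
(-47 + s)*(J - 1*(-2)) = (-47 + 45)*(-4 - 1*(-2)) = -2*(-4 + 2) = -2*(-2) = 4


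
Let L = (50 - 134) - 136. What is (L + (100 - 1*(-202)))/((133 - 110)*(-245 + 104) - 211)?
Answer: -41/1727 ≈ -0.023741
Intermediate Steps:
L = -220 (L = -84 - 136 = -220)
(L + (100 - 1*(-202)))/((133 - 110)*(-245 + 104) - 211) = (-220 + (100 - 1*(-202)))/((133 - 110)*(-245 + 104) - 211) = (-220 + (100 + 202))/(23*(-141) - 211) = (-220 + 302)/(-3243 - 211) = 82/(-3454) = 82*(-1/3454) = -41/1727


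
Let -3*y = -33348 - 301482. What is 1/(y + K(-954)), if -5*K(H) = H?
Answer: 5/559004 ≈ 8.9445e-6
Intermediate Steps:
K(H) = -H/5
y = 111610 (y = -(-33348 - 301482)/3 = -1/3*(-334830) = 111610)
1/(y + K(-954)) = 1/(111610 - 1/5*(-954)) = 1/(111610 + 954/5) = 1/(559004/5) = 5/559004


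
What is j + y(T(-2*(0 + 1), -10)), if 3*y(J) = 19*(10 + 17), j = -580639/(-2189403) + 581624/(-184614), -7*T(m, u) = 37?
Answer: 390523189244/2322956583 ≈ 168.11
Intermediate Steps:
T(m, u) = -37/7 (T(m, u) = -⅐*37 = -37/7)
j = -6702386449/2322956583 (j = -580639*(-1/2189403) + 581624*(-1/184614) = 580639/2189403 - 10028/3183 = -6702386449/2322956583 ≈ -2.8853)
y(J) = 171 (y(J) = (19*(10 + 17))/3 = (19*27)/3 = (⅓)*513 = 171)
j + y(T(-2*(0 + 1), -10)) = -6702386449/2322956583 + 171 = 390523189244/2322956583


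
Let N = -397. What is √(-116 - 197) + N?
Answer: -397 + I*√313 ≈ -397.0 + 17.692*I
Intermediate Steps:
√(-116 - 197) + N = √(-116 - 197) - 397 = √(-313) - 397 = I*√313 - 397 = -397 + I*√313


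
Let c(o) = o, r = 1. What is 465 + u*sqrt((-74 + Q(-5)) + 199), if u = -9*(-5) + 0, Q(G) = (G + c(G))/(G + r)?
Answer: 465 + 45*sqrt(510)/2 ≈ 973.12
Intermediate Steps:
Q(G) = 2*G/(1 + G) (Q(G) = (G + G)/(G + 1) = (2*G)/(1 + G) = 2*G/(1 + G))
u = 45 (u = 45 + 0 = 45)
465 + u*sqrt((-74 + Q(-5)) + 199) = 465 + 45*sqrt((-74 + 2*(-5)/(1 - 5)) + 199) = 465 + 45*sqrt((-74 + 2*(-5)/(-4)) + 199) = 465 + 45*sqrt((-74 + 2*(-5)*(-1/4)) + 199) = 465 + 45*sqrt((-74 + 5/2) + 199) = 465 + 45*sqrt(-143/2 + 199) = 465 + 45*sqrt(255/2) = 465 + 45*(sqrt(510)/2) = 465 + 45*sqrt(510)/2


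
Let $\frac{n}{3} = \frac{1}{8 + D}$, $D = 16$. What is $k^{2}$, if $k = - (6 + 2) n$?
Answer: $1$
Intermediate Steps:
$n = \frac{1}{8}$ ($n = \frac{3}{8 + 16} = \frac{3}{24} = 3 \cdot \frac{1}{24} = \frac{1}{8} \approx 0.125$)
$k = -1$ ($k = - (6 + 2) \frac{1}{8} = \left(-1\right) 8 \cdot \frac{1}{8} = \left(-8\right) \frac{1}{8} = -1$)
$k^{2} = \left(-1\right)^{2} = 1$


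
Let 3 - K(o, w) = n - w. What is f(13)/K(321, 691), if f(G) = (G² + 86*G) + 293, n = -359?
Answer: 1580/1053 ≈ 1.5005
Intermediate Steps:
K(o, w) = 362 + w (K(o, w) = 3 - (-359 - w) = 3 + (359 + w) = 362 + w)
f(G) = 293 + G² + 86*G
f(13)/K(321, 691) = (293 + 13² + 86*13)/(362 + 691) = (293 + 169 + 1118)/1053 = 1580*(1/1053) = 1580/1053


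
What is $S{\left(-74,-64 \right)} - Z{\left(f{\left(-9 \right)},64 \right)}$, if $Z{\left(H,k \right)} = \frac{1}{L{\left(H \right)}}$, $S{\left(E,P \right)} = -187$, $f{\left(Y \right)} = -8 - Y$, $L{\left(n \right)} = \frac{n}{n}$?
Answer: $-188$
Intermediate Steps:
$L{\left(n \right)} = 1$
$Z{\left(H,k \right)} = 1$ ($Z{\left(H,k \right)} = 1^{-1} = 1$)
$S{\left(-74,-64 \right)} - Z{\left(f{\left(-9 \right)},64 \right)} = -187 - 1 = -188$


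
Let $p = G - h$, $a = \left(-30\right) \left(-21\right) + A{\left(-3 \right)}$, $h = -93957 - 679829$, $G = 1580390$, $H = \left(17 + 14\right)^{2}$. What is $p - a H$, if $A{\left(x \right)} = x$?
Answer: $1751629$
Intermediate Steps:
$H = 961$ ($H = 31^{2} = 961$)
$h = -773786$
$a = 627$ ($a = \left(-30\right) \left(-21\right) - 3 = 630 - 3 = 627$)
$p = 2354176$ ($p = 1580390 - -773786 = 1580390 + 773786 = 2354176$)
$p - a H = 2354176 - 627 \cdot 961 = 2354176 - 602547 = 1751629$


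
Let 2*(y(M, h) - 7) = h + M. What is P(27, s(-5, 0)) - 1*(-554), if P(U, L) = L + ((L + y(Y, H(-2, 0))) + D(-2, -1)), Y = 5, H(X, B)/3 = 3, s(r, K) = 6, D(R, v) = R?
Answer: 578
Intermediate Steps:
H(X, B) = 9 (H(X, B) = 3*3 = 9)
y(M, h) = 7 + M/2 + h/2 (y(M, h) = 7 + (h + M)/2 = 7 + (M + h)/2 = 7 + (M/2 + h/2) = 7 + M/2 + h/2)
P(U, L) = 12 + 2*L (P(U, L) = L + ((L + (7 + (½)*5 + (½)*9)) - 2) = L + ((L + (7 + 5/2 + 9/2)) - 2) = L + ((L + 14) - 2) = L + ((14 + L) - 2) = L + (12 + L) = 12 + 2*L)
P(27, s(-5, 0)) - 1*(-554) = (12 + 2*6) - 1*(-554) = (12 + 12) + 554 = 24 + 554 = 578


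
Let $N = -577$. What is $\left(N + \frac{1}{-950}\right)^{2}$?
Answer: $\frac{300469518801}{902500} \approx 3.3293 \cdot 10^{5}$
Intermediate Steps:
$\left(N + \frac{1}{-950}\right)^{2} = \left(-577 + \frac{1}{-950}\right)^{2} = \left(-577 - \frac{1}{950}\right)^{2} = \left(- \frac{548151}{950}\right)^{2} = \frac{300469518801}{902500}$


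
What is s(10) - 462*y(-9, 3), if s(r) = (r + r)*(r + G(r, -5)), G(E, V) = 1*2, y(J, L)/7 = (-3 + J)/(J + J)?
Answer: -1916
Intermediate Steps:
y(J, L) = 7*(-3 + J)/(2*J) (y(J, L) = 7*((-3 + J)/(J + J)) = 7*((-3 + J)/((2*J))) = 7*((-3 + J)*(1/(2*J))) = 7*((-3 + J)/(2*J)) = 7*(-3 + J)/(2*J))
G(E, V) = 2
s(r) = 2*r*(2 + r) (s(r) = (r + r)*(r + 2) = (2*r)*(2 + r) = 2*r*(2 + r))
s(10) - 462*y(-9, 3) = 2*10*(2 + 10) - 1617*(-3 - 9)/(-9) = 2*10*12 - 1617*(-1)*(-12)/9 = 240 - 462*14/3 = 240 - 2156 = -1916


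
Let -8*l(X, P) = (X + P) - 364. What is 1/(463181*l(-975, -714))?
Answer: 8/950910593 ≈ 8.4130e-9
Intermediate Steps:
l(X, P) = 91/2 - P/8 - X/8 (l(X, P) = -((X + P) - 364)/8 = -((P + X) - 364)/8 = -(-364 + P + X)/8 = 91/2 - P/8 - X/8)
1/(463181*l(-975, -714)) = 1/(463181*(91/2 - ⅛*(-714) - ⅛*(-975))) = 1/(463181*(91/2 + 357/4 + 975/8)) = 1/(463181*(2053/8)) = (1/463181)*(8/2053) = 8/950910593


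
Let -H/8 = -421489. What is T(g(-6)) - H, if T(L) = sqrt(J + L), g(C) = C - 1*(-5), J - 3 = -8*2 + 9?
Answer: -3371912 + I*sqrt(5) ≈ -3.3719e+6 + 2.2361*I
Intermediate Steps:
J = -4 (J = 3 + (-8*2 + 9) = 3 + (-16 + 9) = 3 - 7 = -4)
g(C) = 5 + C (g(C) = C + 5 = 5 + C)
H = 3371912 (H = -8*(-421489) = 3371912)
T(L) = sqrt(-4 + L)
T(g(-6)) - H = sqrt(-4 + (5 - 6)) - 1*3371912 = sqrt(-4 - 1) - 3371912 = sqrt(-5) - 3371912 = I*sqrt(5) - 3371912 = -3371912 + I*sqrt(5)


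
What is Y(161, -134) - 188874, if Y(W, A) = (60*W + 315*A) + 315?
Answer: -221109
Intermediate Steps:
Y(W, A) = 315 + 60*W + 315*A
Y(161, -134) - 188874 = (315 + 60*161 + 315*(-134)) - 188874 = (315 + 9660 - 42210) - 188874 = -32235 - 188874 = -221109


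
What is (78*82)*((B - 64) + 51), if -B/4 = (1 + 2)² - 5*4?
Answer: 198276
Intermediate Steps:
B = 44 (B = -4*((1 + 2)² - 5*4) = -4*(3² - 20) = -4*(9 - 20) = -4*(-11) = 44)
(78*82)*((B - 64) + 51) = (78*82)*((44 - 64) + 51) = 6396*(-20 + 51) = 6396*31 = 198276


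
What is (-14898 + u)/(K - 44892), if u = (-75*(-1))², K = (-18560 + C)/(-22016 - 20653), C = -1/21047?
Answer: 8327658849939/40315069422835 ≈ 0.20656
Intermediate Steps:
C = -1/21047 (C = -1*1/21047 = -1/21047 ≈ -4.7513e-5)
K = 390632321/898054443 (K = (-18560 - 1/21047)/(-22016 - 20653) = -390632321/21047/(-42669) = -390632321/21047*(-1/42669) = 390632321/898054443 ≈ 0.43498)
u = 5625 (u = 75² = 5625)
(-14898 + u)/(K - 44892) = (-14898 + 5625)/(390632321/898054443 - 44892) = -9273/(-40315069422835/898054443) = -9273*(-898054443/40315069422835) = 8327658849939/40315069422835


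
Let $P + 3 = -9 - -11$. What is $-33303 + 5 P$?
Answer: $-33308$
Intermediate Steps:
$P = -1$ ($P = -3 - -2 = -3 + \left(-9 + 11\right) = -3 + 2 = -1$)
$-33303 + 5 P = -33303 + 5 \left(-1\right) = -33303 - 5 = -33308$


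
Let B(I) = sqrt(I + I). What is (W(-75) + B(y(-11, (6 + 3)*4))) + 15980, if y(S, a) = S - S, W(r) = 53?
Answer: 16033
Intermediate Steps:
y(S, a) = 0
B(I) = sqrt(2)*sqrt(I) (B(I) = sqrt(2*I) = sqrt(2)*sqrt(I))
(W(-75) + B(y(-11, (6 + 3)*4))) + 15980 = (53 + sqrt(2)*sqrt(0)) + 15980 = (53 + sqrt(2)*0) + 15980 = (53 + 0) + 15980 = 53 + 15980 = 16033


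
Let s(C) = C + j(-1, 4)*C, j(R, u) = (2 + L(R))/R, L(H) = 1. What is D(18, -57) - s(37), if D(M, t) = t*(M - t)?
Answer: -4201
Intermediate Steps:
j(R, u) = 3/R (j(R, u) = (2 + 1)/R = 3/R)
s(C) = -2*C (s(C) = C + (3/(-1))*C = C + (3*(-1))*C = C - 3*C = -2*C)
D(18, -57) - s(37) = -57*(18 - 1*(-57)) - (-2)*37 = -57*(18 + 57) - 1*(-74) = -57*75 + 74 = -4275 + 74 = -4201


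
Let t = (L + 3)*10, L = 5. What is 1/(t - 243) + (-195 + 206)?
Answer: 1792/163 ≈ 10.994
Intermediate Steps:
t = 80 (t = (5 + 3)*10 = 8*10 = 80)
1/(t - 243) + (-195 + 206) = 1/(80 - 243) + (-195 + 206) = 1/(-163) + 11 = -1/163 + 11 = 1792/163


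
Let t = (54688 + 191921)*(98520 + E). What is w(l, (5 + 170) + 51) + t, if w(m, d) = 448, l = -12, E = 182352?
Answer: 69265563496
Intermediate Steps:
t = 69265563048 (t = (54688 + 191921)*(98520 + 182352) = 246609*280872 = 69265563048)
w(l, (5 + 170) + 51) + t = 448 + 69265563048 = 69265563496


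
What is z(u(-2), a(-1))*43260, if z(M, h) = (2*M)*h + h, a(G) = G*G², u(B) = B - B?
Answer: -43260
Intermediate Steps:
u(B) = 0
a(G) = G³
z(M, h) = h + 2*M*h (z(M, h) = 2*M*h + h = h + 2*M*h)
z(u(-2), a(-1))*43260 = ((-1)³*(1 + 2*0))*43260 = -(1 + 0)*43260 = -1*1*43260 = -1*43260 = -43260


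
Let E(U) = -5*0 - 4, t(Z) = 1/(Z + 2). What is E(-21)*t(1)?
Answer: -4/3 ≈ -1.3333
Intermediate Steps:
t(Z) = 1/(2 + Z)
E(U) = -4 (E(U) = 0 - 4 = -4)
E(-21)*t(1) = -4/(2 + 1) = -4/3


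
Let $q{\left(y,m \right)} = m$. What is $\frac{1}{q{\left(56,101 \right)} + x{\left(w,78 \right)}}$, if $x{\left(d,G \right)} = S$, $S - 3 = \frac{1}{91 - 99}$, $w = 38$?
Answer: $\frac{8}{831} \approx 0.009627$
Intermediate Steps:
$S = \frac{23}{8}$ ($S = 3 + \frac{1}{91 - 99} = 3 + \frac{1}{-8} = 3 - \frac{1}{8} = \frac{23}{8} \approx 2.875$)
$x{\left(d,G \right)} = \frac{23}{8}$
$\frac{1}{q{\left(56,101 \right)} + x{\left(w,78 \right)}} = \frac{1}{101 + \frac{23}{8}} = \frac{1}{\frac{831}{8}} = \frac{8}{831}$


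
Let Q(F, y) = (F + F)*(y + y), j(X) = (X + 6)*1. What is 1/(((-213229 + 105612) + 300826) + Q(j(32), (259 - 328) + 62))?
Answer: 1/192145 ≈ 5.2044e-6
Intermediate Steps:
j(X) = 6 + X (j(X) = (6 + X)*1 = 6 + X)
Q(F, y) = 4*F*y (Q(F, y) = (2*F)*(2*y) = 4*F*y)
1/(((-213229 + 105612) + 300826) + Q(j(32), (259 - 328) + 62)) = 1/(((-213229 + 105612) + 300826) + 4*(6 + 32)*((259 - 328) + 62)) = 1/((-107617 + 300826) + 4*38*(-69 + 62)) = 1/(193209 + 4*38*(-7)) = 1/(193209 - 1064) = 1/192145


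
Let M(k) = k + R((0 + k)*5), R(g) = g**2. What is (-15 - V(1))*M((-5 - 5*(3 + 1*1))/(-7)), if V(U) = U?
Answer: -252800/49 ≈ -5159.2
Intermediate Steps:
M(k) = k + 25*k**2 (M(k) = k + ((0 + k)*5)**2 = k + (k*5)**2 = k + (5*k)**2 = k + 25*k**2)
(-15 - V(1))*M((-5 - 5*(3 + 1*1))/(-7)) = (-15 - 1*1)*(((-5 - 5*(3 + 1*1))/(-7))*(1 + 25*((-5 - 5*(3 + 1*1))/(-7)))) = (-15 - 1)*(((-5 - 5*(3 + 1))*(-1/7))*(1 + 25*((-5 - 5*(3 + 1))*(-1/7)))) = -16*(-5 - 5*4)*(-1/7)*(1 + 25*((-5 - 5*4)*(-1/7))) = -16*(-5 - 20)*(-1/7)*(1 + 25*((-5 - 20)*(-1/7))) = -16*(-25*(-1/7))*(1 + 25*(-25*(-1/7))) = -400*(1 + 25*(25/7))/7 = -400*(1 + 625/7)/7 = -400*632/(7*7) = -16*15800/49 = -252800/49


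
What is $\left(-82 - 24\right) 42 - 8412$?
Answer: $-12864$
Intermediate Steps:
$\left(-82 - 24\right) 42 - 8412 = \left(-106\right) 42 - 8412 = -4452 - 8412 = -12864$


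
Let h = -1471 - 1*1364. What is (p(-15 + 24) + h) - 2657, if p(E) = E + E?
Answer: -5474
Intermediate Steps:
h = -2835 (h = -1471 - 1364 = -2835)
p(E) = 2*E
(p(-15 + 24) + h) - 2657 = (2*(-15 + 24) - 2835) - 2657 = (2*9 - 2835) - 2657 = (18 - 2835) - 2657 = -2817 - 2657 = -5474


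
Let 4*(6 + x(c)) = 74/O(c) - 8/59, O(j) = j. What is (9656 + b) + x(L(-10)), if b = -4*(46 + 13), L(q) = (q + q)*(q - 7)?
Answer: 377690503/40120 ≈ 9414.0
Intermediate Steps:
L(q) = 2*q*(-7 + q) (L(q) = (2*q)*(-7 + q) = 2*q*(-7 + q))
x(c) = -356/59 + 37/(2*c) (x(c) = -6 + (74/c - 8/59)/4 = -6 + (-8/59 + 74/c)/4 = -6 + (-2/59 + 37/(2*c)) = -356/59 + 37/(2*c))
b = -236 (b = -4*59 = -236)
(9656 + b) + x(L(-10)) = (9656 - 236) + (2183 - 1424*(-10)*(-7 - 10))/(118*((2*(-10)*(-7 - 10)))) = 9420 + (2183 - 1424*(-10)*(-17))/(118*((2*(-10)*(-17)))) = 9420 + (1/118)*(2183 - 712*340)/340 = 9420 + (1/118)*(1/340)*(2183 - 242080) = 9420 + (1/118)*(1/340)*(-239897) = 9420 - 239897/40120 = 377690503/40120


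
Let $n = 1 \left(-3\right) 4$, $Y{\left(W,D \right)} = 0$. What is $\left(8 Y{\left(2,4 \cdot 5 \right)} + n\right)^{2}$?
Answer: $144$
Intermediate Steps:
$n = -12$ ($n = \left(-3\right) 4 = -12$)
$\left(8 Y{\left(2,4 \cdot 5 \right)} + n\right)^{2} = \left(8 \cdot 0 - 12\right)^{2} = \left(0 - 12\right)^{2} = \left(-12\right)^{2} = 144$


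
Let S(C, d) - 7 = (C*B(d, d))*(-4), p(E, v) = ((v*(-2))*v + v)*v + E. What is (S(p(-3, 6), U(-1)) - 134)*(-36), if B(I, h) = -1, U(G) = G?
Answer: 62028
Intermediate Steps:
p(E, v) = E + v*(v - 2*v**2) (p(E, v) = ((-2*v)*v + v)*v + E = (-2*v**2 + v)*v + E = (v - 2*v**2)*v + E = v*(v - 2*v**2) + E = E + v*(v - 2*v**2))
S(C, d) = 7 + 4*C (S(C, d) = 7 + (C*(-1))*(-4) = 7 - C*(-4) = 7 + 4*C)
(S(p(-3, 6), U(-1)) - 134)*(-36) = ((7 + 4*(-3 + 6**2 - 2*6**3)) - 134)*(-36) = ((7 + 4*(-3 + 36 - 2*216)) - 134)*(-36) = ((7 + 4*(-3 + 36 - 432)) - 134)*(-36) = ((7 + 4*(-399)) - 134)*(-36) = ((7 - 1596) - 134)*(-36) = (-1589 - 134)*(-36) = -1723*(-36) = 62028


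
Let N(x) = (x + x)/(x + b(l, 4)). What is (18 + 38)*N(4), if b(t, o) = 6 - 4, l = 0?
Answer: 224/3 ≈ 74.667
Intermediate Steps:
b(t, o) = 2
N(x) = 2*x/(2 + x) (N(x) = (x + x)/(x + 2) = (2*x)/(2 + x) = 2*x/(2 + x))
(18 + 38)*N(4) = (18 + 38)*(2*4/(2 + 4)) = 56*(2*4/6) = 56*(2*4*(1/6)) = 56*(4/3) = 224/3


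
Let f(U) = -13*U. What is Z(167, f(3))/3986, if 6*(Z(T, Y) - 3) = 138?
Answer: 13/1993 ≈ 0.0065228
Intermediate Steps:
Z(T, Y) = 26 (Z(T, Y) = 3 + (⅙)*138 = 3 + 23 = 26)
Z(167, f(3))/3986 = 26/3986 = 26*(1/3986) = 13/1993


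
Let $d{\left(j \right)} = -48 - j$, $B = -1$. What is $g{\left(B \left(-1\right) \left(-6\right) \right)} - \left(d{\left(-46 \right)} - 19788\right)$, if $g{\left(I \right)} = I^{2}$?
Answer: $19826$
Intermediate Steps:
$g{\left(B \left(-1\right) \left(-6\right) \right)} - \left(d{\left(-46 \right)} - 19788\right) = \left(\left(-1\right) \left(-1\right) \left(-6\right)\right)^{2} - \left(\left(-48 - -46\right) - 19788\right) = \left(1 \left(-6\right)\right)^{2} - \left(\left(-48 + 46\right) - 19788\right) = \left(-6\right)^{2} - \left(-2 - 19788\right) = 36 - -19790 = 36 + 19790 = 19826$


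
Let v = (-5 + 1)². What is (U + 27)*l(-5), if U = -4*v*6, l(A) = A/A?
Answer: -357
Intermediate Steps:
v = 16 (v = (-4)² = 16)
l(A) = 1
U = -384 (U = -4*16*6 = -64*6 = -384)
(U + 27)*l(-5) = (-384 + 27)*1 = -357*1 = -357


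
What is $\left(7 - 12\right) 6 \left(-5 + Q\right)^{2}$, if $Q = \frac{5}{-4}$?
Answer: $- \frac{9375}{8} \approx -1171.9$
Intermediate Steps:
$Q = - \frac{5}{4}$ ($Q = 5 \left(- \frac{1}{4}\right) = - \frac{5}{4} \approx -1.25$)
$\left(7 - 12\right) 6 \left(-5 + Q\right)^{2} = \left(7 - 12\right) 6 \left(-5 - \frac{5}{4}\right)^{2} = \left(-5\right) 6 \left(- \frac{25}{4}\right)^{2} = \left(-30\right) \frac{625}{16} = - \frac{9375}{8}$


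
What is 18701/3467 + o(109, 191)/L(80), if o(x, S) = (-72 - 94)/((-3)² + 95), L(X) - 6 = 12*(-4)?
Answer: 41130745/7571928 ≈ 5.4320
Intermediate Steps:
L(X) = -42 (L(X) = 6 + 12*(-4) = 6 - 48 = -42)
o(x, S) = -83/52 (o(x, S) = -166/(9 + 95) = -166/104 = -166*1/104 = -83/52)
18701/3467 + o(109, 191)/L(80) = 18701/3467 - 83/52/(-42) = 18701*(1/3467) - 83/52*(-1/42) = 18701/3467 + 83/2184 = 41130745/7571928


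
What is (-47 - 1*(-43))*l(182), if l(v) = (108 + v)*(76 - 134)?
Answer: 67280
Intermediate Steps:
l(v) = -6264 - 58*v (l(v) = (108 + v)*(-58) = -6264 - 58*v)
(-47 - 1*(-43))*l(182) = (-47 - 1*(-43))*(-6264 - 58*182) = (-47 + 43)*(-6264 - 10556) = -4*(-16820) = 67280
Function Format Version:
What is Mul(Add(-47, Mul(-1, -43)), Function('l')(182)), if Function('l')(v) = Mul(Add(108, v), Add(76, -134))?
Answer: 67280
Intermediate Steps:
Function('l')(v) = Add(-6264, Mul(-58, v)) (Function('l')(v) = Mul(Add(108, v), -58) = Add(-6264, Mul(-58, v)))
Mul(Add(-47, Mul(-1, -43)), Function('l')(182)) = Mul(Add(-47, Mul(-1, -43)), Add(-6264, Mul(-58, 182))) = Mul(Add(-47, 43), Add(-6264, -10556)) = Mul(-4, -16820) = 67280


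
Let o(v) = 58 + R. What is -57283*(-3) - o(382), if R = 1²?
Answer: 171790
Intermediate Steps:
R = 1
o(v) = 59 (o(v) = 58 + 1 = 59)
-57283*(-3) - o(382) = -57283*(-3) - 1*59 = 171849 - 59 = 171790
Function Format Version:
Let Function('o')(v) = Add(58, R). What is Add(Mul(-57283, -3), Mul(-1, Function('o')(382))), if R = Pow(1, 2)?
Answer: 171790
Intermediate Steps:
R = 1
Function('o')(v) = 59 (Function('o')(v) = Add(58, 1) = 59)
Add(Mul(-57283, -3), Mul(-1, Function('o')(382))) = Add(Mul(-57283, -3), Mul(-1, 59)) = Add(171849, -59) = 171790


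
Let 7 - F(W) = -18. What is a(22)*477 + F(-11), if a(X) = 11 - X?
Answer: -5222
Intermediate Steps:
F(W) = 25 (F(W) = 7 - 1*(-18) = 7 + 18 = 25)
a(22)*477 + F(-11) = (11 - 1*22)*477 + 25 = (11 - 22)*477 + 25 = -11*477 + 25 = -5247 + 25 = -5222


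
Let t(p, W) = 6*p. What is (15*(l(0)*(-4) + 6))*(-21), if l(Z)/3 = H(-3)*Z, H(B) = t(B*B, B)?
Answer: -1890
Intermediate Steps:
H(B) = 6*B² (H(B) = 6*(B*B) = 6*B²)
l(Z) = 162*Z (l(Z) = 3*((6*(-3)²)*Z) = 3*((6*9)*Z) = 3*(54*Z) = 162*Z)
(15*(l(0)*(-4) + 6))*(-21) = (15*((162*0)*(-4) + 6))*(-21) = (15*(0*(-4) + 6))*(-21) = (15*(0 + 6))*(-21) = (15*6)*(-21) = 90*(-21) = -1890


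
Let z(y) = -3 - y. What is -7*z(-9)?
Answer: -42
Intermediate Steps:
-7*z(-9) = -7*(-3 - 1*(-9)) = -7*(-3 + 9) = -7*6 = -42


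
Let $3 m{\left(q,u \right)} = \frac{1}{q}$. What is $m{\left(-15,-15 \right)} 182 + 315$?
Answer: $\frac{13993}{45} \approx 310.96$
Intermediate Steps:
$m{\left(q,u \right)} = \frac{1}{3 q}$
$m{\left(-15,-15 \right)} 182 + 315 = \frac{1}{3 \left(-15\right)} 182 + 315 = \frac{1}{3} \left(- \frac{1}{15}\right) 182 + 315 = \left(- \frac{1}{45}\right) 182 + 315 = - \frac{182}{45} + 315 = \frac{13993}{45}$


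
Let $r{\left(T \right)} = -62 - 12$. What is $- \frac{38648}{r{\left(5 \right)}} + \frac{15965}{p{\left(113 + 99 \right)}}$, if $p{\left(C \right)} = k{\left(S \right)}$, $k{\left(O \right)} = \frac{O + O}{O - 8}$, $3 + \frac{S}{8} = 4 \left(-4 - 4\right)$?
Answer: $\frac{2261806}{259} \approx 8732.8$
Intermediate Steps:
$S = -280$ ($S = -24 + 8 \cdot 4 \left(-4 - 4\right) = -24 + 8 \cdot 4 \left(-8\right) = -24 + 8 \left(-32\right) = -24 - 256 = -280$)
$k{\left(O \right)} = \frac{2 O}{-8 + O}$
$p{\left(C \right)} = \frac{35}{18}$ ($p{\left(C \right)} = 2 \left(-280\right) \frac{1}{-8 - 280} = 2 \left(-280\right) \frac{1}{-288} = 2 \left(-280\right) \left(- \frac{1}{288}\right) = \frac{35}{18}$)
$r{\left(T \right)} = -74$
$- \frac{38648}{r{\left(5 \right)}} + \frac{15965}{p{\left(113 + 99 \right)}} = - \frac{38648}{-74} + \frac{15965}{\frac{35}{18}} = \left(-38648\right) \left(- \frac{1}{74}\right) + 15965 \cdot \frac{18}{35} = \frac{19324}{37} + \frac{57474}{7} = \frac{2261806}{259}$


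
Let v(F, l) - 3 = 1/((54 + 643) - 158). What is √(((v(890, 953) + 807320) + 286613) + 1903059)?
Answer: √17769183366/77 ≈ 1731.2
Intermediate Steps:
v(F, l) = 1618/539 (v(F, l) = 3 + 1/((54 + 643) - 158) = 3 + 1/(697 - 158) = 3 + 1/539 = 1618/539)
√(((v(890, 953) + 807320) + 286613) + 1903059) = √(((1618/539 + 807320) + 286613) + 1903059) = √((435147098/539 + 286613) + 1903059) = √(589631505/539 + 1903059) = √(1615380306/539) = √17769183366/77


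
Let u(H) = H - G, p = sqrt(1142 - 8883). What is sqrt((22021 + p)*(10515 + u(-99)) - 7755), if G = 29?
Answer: sqrt(228724372 + 10387*I*sqrt(7741)) ≈ 15124.0 + 30.21*I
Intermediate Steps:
p = I*sqrt(7741) (p = sqrt(-7741) = I*sqrt(7741) ≈ 87.983*I)
u(H) = -29 + H (u(H) = H - 1*29 = H - 29 = -29 + H)
sqrt((22021 + p)*(10515 + u(-99)) - 7755) = sqrt((22021 + I*sqrt(7741))*(10515 + (-29 - 99)) - 7755) = sqrt((22021 + I*sqrt(7741))*(10515 - 128) - 7755) = sqrt((22021 + I*sqrt(7741))*10387 - 7755) = sqrt((228732127 + 10387*I*sqrt(7741)) - 7755) = sqrt(228724372 + 10387*I*sqrt(7741))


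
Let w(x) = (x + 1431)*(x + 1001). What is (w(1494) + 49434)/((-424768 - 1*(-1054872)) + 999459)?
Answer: 7347309/1629563 ≈ 4.5088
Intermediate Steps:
w(x) = (1001 + x)*(1431 + x) (w(x) = (1431 + x)*(1001 + x) = (1001 + x)*(1431 + x))
(w(1494) + 49434)/((-424768 - 1*(-1054872)) + 999459) = ((1432431 + 1494² + 2432*1494) + 49434)/((-424768 - 1*(-1054872)) + 999459) = ((1432431 + 2232036 + 3633408) + 49434)/((-424768 + 1054872) + 999459) = (7297875 + 49434)/(630104 + 999459) = 7347309/1629563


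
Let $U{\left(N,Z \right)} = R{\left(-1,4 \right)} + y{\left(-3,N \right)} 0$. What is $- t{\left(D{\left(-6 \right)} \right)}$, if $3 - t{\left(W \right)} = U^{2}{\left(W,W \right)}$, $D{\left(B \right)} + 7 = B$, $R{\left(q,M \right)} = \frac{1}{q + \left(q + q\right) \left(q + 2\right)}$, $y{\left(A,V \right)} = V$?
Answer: $- \frac{26}{9} \approx -2.8889$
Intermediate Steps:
$R{\left(q,M \right)} = \frac{1}{q + 2 q \left(2 + q\right)}$
$D{\left(B \right)} = -7 + B$
$U{\left(N,Z \right)} = - \frac{1}{3}$ ($U{\left(N,Z \right)} = \frac{1}{\left(-1\right) \left(5 + 2 \left(-1\right)\right)} + N 0 = - \frac{1}{5 - 2} + 0 = - \frac{1}{3} + 0 = - \frac{1}{3}$)
$t{\left(W \right)} = \frac{26}{9}$ ($t{\left(W \right)} = 3 - \left(- \frac{1}{3}\right)^{2} = 3 - \frac{1}{9} = \frac{26}{9}$)
$- t{\left(D{\left(-6 \right)} \right)} = \left(-1\right) \frac{26}{9} = - \frac{26}{9}$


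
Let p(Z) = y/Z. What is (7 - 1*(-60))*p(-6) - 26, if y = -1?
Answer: -89/6 ≈ -14.833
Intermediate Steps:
p(Z) = -1/Z
(7 - 1*(-60))*p(-6) - 26 = (7 - 1*(-60))*(-1/(-6)) - 26 = (7 + 60)*(-1*(-⅙)) - 26 = 67*(⅙) - 26 = 67/6 - 26 = -89/6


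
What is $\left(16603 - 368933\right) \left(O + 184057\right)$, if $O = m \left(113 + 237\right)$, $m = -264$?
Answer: $-32293510810$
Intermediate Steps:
$O = -92400$ ($O = - 264 \left(113 + 237\right) = \left(-264\right) 350 = -92400$)
$\left(16603 - 368933\right) \left(O + 184057\right) = \left(16603 - 368933\right) \left(-92400 + 184057\right) = \left(-352330\right) 91657 = -32293510810$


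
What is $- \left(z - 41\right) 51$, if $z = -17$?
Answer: $2958$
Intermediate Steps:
$- \left(z - 41\right) 51 = - \left(-17 - 41\right) 51 = - \left(-58\right) 51 = \left(-1\right) \left(-2958\right) = 2958$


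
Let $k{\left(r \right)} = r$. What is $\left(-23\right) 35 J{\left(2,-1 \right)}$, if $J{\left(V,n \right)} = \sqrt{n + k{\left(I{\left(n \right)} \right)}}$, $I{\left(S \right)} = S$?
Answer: $- 805 i \sqrt{2} \approx - 1138.4 i$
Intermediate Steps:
$J{\left(V,n \right)} = \sqrt{2} \sqrt{n}$ ($J{\left(V,n \right)} = \sqrt{n + n} = \sqrt{2 n} = \sqrt{2} \sqrt{n}$)
$\left(-23\right) 35 J{\left(2,-1 \right)} = \left(-23\right) 35 \sqrt{2} \sqrt{-1} = - 805 \sqrt{2} i = - 805 i \sqrt{2}$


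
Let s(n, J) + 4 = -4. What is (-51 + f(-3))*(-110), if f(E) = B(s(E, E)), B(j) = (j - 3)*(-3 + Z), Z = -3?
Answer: -1650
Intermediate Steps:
s(n, J) = -8 (s(n, J) = -4 - 4 = -8)
B(j) = 18 - 6*j (B(j) = (j - 3)*(-3 - 3) = (-3 + j)*(-6) = 18 - 6*j)
f(E) = 66 (f(E) = 18 - 6*(-8) = 18 + 48 = 66)
(-51 + f(-3))*(-110) = (-51 + 66)*(-110) = 15*(-110) = -1650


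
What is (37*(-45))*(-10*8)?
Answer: 133200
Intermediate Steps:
(37*(-45))*(-10*8) = -1665*(-80) = 133200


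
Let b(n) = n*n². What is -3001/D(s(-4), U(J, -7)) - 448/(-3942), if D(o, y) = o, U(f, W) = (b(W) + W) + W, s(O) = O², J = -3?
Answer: -5911387/31536 ≈ -187.45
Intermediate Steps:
b(n) = n³
U(f, W) = W³ + 2*W (U(f, W) = (W³ + W) + W = (W + W³) + W = W³ + 2*W)
-3001/D(s(-4), U(J, -7)) - 448/(-3942) = -3001/((-4)²) - 448/(-3942) = -3001/16 - 448*(-1/3942) = -3001*1/16 + 224/1971 = -3001/16 + 224/1971 = -5911387/31536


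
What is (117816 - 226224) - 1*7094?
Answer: -115502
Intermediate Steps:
(117816 - 226224) - 1*7094 = -108408 - 7094 = -115502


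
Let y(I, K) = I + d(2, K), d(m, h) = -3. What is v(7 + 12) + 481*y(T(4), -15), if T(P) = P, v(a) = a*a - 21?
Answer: 821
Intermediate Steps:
v(a) = -21 + a² (v(a) = a² - 21 = -21 + a²)
y(I, K) = -3 + I (y(I, K) = I - 3 = -3 + I)
v(7 + 12) + 481*y(T(4), -15) = (-21 + (7 + 12)²) + 481*(-3 + 4) = (-21 + 19²) + 481*1 = (-21 + 361) + 481 = 340 + 481 = 821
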